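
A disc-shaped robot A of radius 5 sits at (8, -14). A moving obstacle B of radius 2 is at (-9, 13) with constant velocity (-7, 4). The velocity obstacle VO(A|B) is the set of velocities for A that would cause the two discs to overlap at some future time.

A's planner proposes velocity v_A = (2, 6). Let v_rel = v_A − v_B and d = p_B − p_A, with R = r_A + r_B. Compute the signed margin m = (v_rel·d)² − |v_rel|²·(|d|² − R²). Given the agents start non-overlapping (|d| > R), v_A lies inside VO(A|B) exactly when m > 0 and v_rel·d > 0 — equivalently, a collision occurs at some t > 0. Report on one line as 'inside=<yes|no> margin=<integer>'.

d = (-17, 27),  |d|² = 1018;  R = 5+2 = 7,  c = 1018−7² = 969
v_rel = (9, 2),  |v_rel|² = 85;  v_rel·d = (9)·(-17) + (2)·(27) = -99
85·t² + 198·t + 969 = 0  ⇒  m = (-99)² − 85·969 = -72564
m = -72564 < 0,  v_rel·d = -99 < 0  ⇒  outside

inside=no margin=-72564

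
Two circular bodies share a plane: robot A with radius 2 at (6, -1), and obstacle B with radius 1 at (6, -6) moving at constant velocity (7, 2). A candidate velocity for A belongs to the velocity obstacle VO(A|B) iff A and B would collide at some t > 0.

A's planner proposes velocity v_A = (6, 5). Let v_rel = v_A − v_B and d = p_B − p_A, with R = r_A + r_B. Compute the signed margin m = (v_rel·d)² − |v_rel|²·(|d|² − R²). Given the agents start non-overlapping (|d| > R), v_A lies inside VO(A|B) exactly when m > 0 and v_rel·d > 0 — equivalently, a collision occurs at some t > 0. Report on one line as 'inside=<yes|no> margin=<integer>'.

d = (0, -5),  |d|² = 25;  R = 2+1 = 3,  c = 25−3² = 16
v_rel = (-1, 3),  |v_rel|² = 10;  v_rel·d = (-1)·(0) + (3)·(-5) = -15
10·t² + 30·t + 16 = 0  ⇒  m = (-15)² − 10·16 = 65
m = 65 > 0,  v_rel·d = -15 < 0  ⇒  outside

inside=no margin=65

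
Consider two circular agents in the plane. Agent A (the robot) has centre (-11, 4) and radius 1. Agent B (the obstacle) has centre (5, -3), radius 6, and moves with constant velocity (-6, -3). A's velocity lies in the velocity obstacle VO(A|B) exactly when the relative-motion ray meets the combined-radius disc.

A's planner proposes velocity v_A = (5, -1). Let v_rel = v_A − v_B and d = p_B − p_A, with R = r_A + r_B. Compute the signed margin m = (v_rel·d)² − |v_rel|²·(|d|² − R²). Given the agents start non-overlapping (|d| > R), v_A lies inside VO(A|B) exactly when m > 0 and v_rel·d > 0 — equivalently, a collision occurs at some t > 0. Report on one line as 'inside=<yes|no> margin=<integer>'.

d = (16, -7),  |d|² = 305;  R = 1+6 = 7,  c = 305−7² = 256
v_rel = (11, 2),  |v_rel|² = 125;  v_rel·d = (11)·(16) + (2)·(-7) = 162
125·t² − 324·t + 256 = 0  ⇒  m = 162² − 125·256 = -5756
m = -5756 < 0,  v_rel·d = 162 > 0  ⇒  outside

inside=no margin=-5756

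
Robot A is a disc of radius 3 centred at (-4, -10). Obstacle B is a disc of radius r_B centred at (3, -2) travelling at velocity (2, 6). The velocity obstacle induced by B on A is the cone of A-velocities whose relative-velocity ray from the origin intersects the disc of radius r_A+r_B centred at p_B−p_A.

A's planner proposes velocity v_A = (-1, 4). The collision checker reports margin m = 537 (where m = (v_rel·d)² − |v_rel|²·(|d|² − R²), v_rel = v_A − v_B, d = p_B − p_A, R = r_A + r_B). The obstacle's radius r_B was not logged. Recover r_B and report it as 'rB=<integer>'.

m = 537
d = (7, 8);  v_rel = (-3, -2),  |v_rel|² = 13
v_rel×d = (-3)·(8) − (-2)·(7) = -10
since m = R²·13 − (-10)²:  R² = (100 + 537) / 13 = 49
R = √49 = 7  ⇒  r_B = 7 − 3 = 4

rB=4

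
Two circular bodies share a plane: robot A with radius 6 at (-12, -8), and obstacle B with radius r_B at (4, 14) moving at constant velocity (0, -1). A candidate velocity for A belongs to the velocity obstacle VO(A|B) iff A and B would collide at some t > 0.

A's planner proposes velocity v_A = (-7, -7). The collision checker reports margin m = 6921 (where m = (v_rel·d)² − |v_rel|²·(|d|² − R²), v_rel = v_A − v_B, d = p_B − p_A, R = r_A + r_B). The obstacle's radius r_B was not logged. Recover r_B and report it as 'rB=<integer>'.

m = 6921
d = (16, 22);  v_rel = (-7, -6),  |v_rel|² = 85
v_rel×d = (-7)·(22) − (-6)·(16) = -58
since m = R²·85 − (-58)²:  R² = (3364 + 6921) / 85 = 121
R = √121 = 11  ⇒  r_B = 11 − 6 = 5

rB=5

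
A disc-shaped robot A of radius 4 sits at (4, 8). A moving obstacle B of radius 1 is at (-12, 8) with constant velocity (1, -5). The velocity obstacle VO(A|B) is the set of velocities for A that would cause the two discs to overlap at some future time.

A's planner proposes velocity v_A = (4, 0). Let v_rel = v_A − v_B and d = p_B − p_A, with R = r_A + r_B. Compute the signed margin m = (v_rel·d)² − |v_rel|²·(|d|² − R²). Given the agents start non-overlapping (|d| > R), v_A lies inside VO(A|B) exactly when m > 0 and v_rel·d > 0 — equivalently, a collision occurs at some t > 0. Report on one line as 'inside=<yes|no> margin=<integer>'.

d = (-16, 0),  |d|² = 256;  R = 4+1 = 5,  c = 256−5² = 231
v_rel = (3, 5),  |v_rel|² = 34;  v_rel·d = (3)·(-16) + (5)·(0) = -48
34·t² + 96·t + 231 = 0  ⇒  m = (-48)² − 34·231 = -5550
m = -5550 < 0,  v_rel·d = -48 < 0  ⇒  outside

inside=no margin=-5550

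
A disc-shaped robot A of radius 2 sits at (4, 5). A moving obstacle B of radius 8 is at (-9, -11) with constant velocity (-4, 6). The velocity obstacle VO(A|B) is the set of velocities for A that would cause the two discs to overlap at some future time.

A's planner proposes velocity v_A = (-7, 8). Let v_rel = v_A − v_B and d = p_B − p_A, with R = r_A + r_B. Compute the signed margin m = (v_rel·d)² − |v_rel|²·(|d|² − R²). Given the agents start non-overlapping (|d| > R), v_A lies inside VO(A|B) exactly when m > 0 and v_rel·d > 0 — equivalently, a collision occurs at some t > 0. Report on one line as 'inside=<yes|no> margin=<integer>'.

d = (-13, -16),  |d|² = 425;  R = 2+8 = 10,  c = 425−10² = 325
v_rel = (-3, 2),  |v_rel|² = 13;  v_rel·d = (-3)·(-13) + (2)·(-16) = 7
13·t² − 14·t + 325 = 0  ⇒  m = 7² − 13·325 = -4176
m = -4176 < 0,  v_rel·d = 7 > 0  ⇒  outside

inside=no margin=-4176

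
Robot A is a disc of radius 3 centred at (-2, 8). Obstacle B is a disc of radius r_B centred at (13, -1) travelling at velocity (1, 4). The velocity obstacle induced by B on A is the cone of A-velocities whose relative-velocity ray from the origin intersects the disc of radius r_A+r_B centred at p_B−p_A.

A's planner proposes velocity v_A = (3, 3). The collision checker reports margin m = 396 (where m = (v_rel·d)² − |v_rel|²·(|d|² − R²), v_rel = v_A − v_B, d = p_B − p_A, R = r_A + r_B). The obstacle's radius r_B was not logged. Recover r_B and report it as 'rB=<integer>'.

m = 396
d = (15, -9);  v_rel = (2, -1),  |v_rel|² = 5
v_rel×d = (2)·(-9) − (-1)·(15) = -3
since m = R²·5 − (-3)²:  R² = (9 + 396) / 5 = 81
R = √81 = 9  ⇒  r_B = 9 − 3 = 6

rB=6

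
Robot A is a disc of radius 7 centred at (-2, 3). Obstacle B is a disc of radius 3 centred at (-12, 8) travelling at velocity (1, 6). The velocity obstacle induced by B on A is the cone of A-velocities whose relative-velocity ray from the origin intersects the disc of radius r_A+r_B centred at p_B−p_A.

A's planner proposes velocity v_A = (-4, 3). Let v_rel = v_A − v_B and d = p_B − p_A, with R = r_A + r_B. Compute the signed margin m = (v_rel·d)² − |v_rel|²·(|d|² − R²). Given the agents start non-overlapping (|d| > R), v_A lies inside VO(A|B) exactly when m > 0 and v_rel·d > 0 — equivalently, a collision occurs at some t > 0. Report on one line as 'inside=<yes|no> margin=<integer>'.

d = (-10, 5),  |d|² = 125;  R = 7+3 = 10,  c = 125−10² = 25
v_rel = (-5, -3),  |v_rel|² = 34;  v_rel·d = (-5)·(-10) + (-3)·(5) = 35
34·t² − 70·t + 25 = 0  ⇒  m = 35² − 34·25 = 375
m = 375 > 0,  v_rel·d = 35 > 0  ⇒  inside

inside=yes margin=375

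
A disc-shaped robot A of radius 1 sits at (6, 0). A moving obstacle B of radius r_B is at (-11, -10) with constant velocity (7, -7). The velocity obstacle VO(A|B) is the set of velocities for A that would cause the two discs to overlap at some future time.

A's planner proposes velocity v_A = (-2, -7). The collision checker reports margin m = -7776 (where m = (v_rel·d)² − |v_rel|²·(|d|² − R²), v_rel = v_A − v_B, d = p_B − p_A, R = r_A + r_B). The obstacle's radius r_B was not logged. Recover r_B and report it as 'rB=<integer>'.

m = -7776
d = (-17, -10);  v_rel = (-9, 0),  |v_rel|² = 81
v_rel×d = (-9)·(-10) − (0)·(-17) = 90
since m = R²·81 − 90²:  R² = (8100 + -7776) / 81 = 4
R = √4 = 2  ⇒  r_B = 2 − 1 = 1

rB=1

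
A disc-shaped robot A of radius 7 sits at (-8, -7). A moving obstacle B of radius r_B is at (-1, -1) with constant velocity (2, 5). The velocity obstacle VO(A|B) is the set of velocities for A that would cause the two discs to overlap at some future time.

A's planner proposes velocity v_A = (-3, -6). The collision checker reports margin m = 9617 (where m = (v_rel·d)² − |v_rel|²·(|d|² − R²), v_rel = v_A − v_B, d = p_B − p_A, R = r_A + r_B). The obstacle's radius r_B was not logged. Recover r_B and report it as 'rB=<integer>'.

m = 9617
d = (7, 6);  v_rel = (-5, -11),  |v_rel|² = 146
v_rel×d = (-5)·(6) − (-11)·(7) = 47
since m = R²·146 − 47²:  R² = (2209 + 9617) / 146 = 81
R = √81 = 9  ⇒  r_B = 9 − 7 = 2

rB=2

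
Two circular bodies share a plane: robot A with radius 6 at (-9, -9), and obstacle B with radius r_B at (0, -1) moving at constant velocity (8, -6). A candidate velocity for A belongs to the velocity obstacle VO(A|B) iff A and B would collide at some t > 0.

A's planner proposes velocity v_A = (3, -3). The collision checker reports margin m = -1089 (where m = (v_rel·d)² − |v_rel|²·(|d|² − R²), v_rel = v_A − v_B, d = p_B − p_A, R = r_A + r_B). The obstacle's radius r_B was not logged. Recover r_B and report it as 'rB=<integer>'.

m = -1089
d = (9, 8);  v_rel = (-5, 3),  |v_rel|² = 34
v_rel×d = (-5)·(8) − (3)·(9) = -67
since m = R²·34 − (-67)²:  R² = (4489 + -1089) / 34 = 100
R = √100 = 10  ⇒  r_B = 10 − 6 = 4

rB=4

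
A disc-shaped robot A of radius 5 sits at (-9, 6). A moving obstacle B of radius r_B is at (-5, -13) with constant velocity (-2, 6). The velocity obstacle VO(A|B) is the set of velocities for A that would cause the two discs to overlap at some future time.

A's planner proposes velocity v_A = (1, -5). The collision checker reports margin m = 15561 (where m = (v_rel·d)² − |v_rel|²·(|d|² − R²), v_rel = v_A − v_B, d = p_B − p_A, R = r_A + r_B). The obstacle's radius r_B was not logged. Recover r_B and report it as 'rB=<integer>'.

m = 15561
d = (4, -19);  v_rel = (3, -11),  |v_rel|² = 130
v_rel×d = (3)·(-19) − (-11)·(4) = -13
since m = R²·130 − (-13)²:  R² = (169 + 15561) / 130 = 121
R = √121 = 11  ⇒  r_B = 11 − 5 = 6

rB=6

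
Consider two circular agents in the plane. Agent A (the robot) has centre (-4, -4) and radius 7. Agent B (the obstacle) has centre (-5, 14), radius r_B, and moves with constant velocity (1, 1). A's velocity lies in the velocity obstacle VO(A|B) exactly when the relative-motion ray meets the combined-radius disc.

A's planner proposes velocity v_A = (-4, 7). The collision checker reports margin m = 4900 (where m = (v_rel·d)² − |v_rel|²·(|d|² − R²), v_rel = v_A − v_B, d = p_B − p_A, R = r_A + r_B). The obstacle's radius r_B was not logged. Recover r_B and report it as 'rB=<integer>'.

m = 4900
d = (-1, 18);  v_rel = (-5, 6),  |v_rel|² = 61
v_rel×d = (-5)·(18) − (6)·(-1) = -84
since m = R²·61 − (-84)²:  R² = (7056 + 4900) / 61 = 196
R = √196 = 14  ⇒  r_B = 14 − 7 = 7

rB=7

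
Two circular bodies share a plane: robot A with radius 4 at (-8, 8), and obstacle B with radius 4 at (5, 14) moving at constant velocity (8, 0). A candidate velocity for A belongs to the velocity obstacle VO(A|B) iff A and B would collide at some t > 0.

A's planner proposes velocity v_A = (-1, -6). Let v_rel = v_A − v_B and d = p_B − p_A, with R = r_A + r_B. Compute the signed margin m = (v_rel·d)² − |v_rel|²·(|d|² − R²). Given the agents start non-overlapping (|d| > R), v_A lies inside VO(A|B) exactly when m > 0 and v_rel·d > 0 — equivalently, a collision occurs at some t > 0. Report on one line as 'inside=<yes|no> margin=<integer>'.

d = (13, 6),  |d|² = 205;  R = 4+4 = 8,  c = 205−8² = 141
v_rel = (-9, -6),  |v_rel|² = 117;  v_rel·d = (-9)·(13) + (-6)·(6) = -153
117·t² + 306·t + 141 = 0  ⇒  m = (-153)² − 117·141 = 6912
m = 6912 > 0,  v_rel·d = -153 < 0  ⇒  outside

inside=no margin=6912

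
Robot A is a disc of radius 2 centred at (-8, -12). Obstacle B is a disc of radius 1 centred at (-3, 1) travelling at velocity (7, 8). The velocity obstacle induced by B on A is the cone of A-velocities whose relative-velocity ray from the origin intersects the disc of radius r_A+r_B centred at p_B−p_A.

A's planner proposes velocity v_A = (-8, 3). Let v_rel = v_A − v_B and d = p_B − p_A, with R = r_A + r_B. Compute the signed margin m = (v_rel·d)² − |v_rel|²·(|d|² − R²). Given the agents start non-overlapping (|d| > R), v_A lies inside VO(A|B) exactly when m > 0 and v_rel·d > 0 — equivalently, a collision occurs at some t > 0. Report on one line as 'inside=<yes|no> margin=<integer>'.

d = (5, 13),  |d|² = 194;  R = 2+1 = 3,  c = 194−3² = 185
v_rel = (-15, -5),  |v_rel|² = 250;  v_rel·d = (-15)·(5) + (-5)·(13) = -140
250·t² + 280·t + 185 = 0  ⇒  m = (-140)² − 250·185 = -26650
m = -26650 < 0,  v_rel·d = -140 < 0  ⇒  outside

inside=no margin=-26650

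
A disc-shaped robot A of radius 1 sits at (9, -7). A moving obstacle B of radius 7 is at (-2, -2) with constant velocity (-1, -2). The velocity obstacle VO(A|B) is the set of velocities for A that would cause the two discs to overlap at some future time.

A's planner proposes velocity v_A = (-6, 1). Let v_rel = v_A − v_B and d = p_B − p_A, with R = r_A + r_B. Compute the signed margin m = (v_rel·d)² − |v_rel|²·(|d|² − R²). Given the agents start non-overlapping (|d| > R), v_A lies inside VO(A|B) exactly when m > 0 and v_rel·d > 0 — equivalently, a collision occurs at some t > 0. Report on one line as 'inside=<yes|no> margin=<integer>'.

d = (-11, 5),  |d|² = 146;  R = 1+7 = 8,  c = 146−8² = 82
v_rel = (-5, 3),  |v_rel|² = 34;  v_rel·d = (-5)·(-11) + (3)·(5) = 70
34·t² − 140·t + 82 = 0  ⇒  m = 70² − 34·82 = 2112
m = 2112 > 0,  v_rel·d = 70 > 0  ⇒  inside

inside=yes margin=2112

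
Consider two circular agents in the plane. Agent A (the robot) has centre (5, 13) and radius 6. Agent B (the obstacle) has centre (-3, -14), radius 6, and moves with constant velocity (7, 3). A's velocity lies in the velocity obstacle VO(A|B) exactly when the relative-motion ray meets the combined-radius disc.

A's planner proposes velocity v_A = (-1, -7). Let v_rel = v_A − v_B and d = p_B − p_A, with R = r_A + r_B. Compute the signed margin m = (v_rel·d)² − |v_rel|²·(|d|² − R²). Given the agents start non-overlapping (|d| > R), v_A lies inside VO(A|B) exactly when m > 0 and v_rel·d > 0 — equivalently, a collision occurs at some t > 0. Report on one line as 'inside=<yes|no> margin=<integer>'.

d = (-8, -27),  |d|² = 793;  R = 6+6 = 12,  c = 793−12² = 649
v_rel = (-8, -10),  |v_rel|² = 164;  v_rel·d = (-8)·(-8) + (-10)·(-27) = 334
164·t² − 668·t + 649 = 0  ⇒  m = 334² − 164·649 = 5120
m = 5120 > 0,  v_rel·d = 334 > 0  ⇒  inside

inside=yes margin=5120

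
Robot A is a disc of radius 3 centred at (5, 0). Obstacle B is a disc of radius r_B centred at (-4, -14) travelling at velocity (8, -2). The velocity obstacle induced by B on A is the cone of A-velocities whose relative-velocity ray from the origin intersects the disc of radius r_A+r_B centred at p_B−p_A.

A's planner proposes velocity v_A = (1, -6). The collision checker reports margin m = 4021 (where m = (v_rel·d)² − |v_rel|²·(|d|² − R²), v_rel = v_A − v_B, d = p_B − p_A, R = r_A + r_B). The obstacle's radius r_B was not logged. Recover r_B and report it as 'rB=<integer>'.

m = 4021
d = (-9, -14);  v_rel = (-7, -4),  |v_rel|² = 65
v_rel×d = (-7)·(-14) − (-4)·(-9) = 62
since m = R²·65 − 62²:  R² = (3844 + 4021) / 65 = 121
R = √121 = 11  ⇒  r_B = 11 − 3 = 8

rB=8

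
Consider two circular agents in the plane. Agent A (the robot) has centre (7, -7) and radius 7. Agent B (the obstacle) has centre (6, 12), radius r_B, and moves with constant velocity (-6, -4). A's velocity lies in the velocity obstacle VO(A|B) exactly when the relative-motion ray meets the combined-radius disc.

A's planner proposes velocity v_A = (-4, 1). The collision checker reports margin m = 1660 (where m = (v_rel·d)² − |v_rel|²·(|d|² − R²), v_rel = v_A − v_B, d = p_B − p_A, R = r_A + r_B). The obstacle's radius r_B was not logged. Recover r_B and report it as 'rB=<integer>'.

m = 1660
d = (-1, 19);  v_rel = (2, 5),  |v_rel|² = 29
v_rel×d = (2)·(19) − (5)·(-1) = 43
since m = R²·29 − 43²:  R² = (1849 + 1660) / 29 = 121
R = √121 = 11  ⇒  r_B = 11 − 7 = 4

rB=4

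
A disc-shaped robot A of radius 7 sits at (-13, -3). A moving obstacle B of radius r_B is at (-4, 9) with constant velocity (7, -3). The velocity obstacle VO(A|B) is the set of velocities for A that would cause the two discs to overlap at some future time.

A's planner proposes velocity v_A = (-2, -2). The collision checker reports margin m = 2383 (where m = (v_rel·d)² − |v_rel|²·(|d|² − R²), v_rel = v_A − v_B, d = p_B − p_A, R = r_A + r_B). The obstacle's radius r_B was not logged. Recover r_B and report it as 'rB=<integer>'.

m = 2383
d = (9, 12);  v_rel = (-9, 1),  |v_rel|² = 82
v_rel×d = (-9)·(12) − (1)·(9) = -117
since m = R²·82 − (-117)²:  R² = (13689 + 2383) / 82 = 196
R = √196 = 14  ⇒  r_B = 14 − 7 = 7

rB=7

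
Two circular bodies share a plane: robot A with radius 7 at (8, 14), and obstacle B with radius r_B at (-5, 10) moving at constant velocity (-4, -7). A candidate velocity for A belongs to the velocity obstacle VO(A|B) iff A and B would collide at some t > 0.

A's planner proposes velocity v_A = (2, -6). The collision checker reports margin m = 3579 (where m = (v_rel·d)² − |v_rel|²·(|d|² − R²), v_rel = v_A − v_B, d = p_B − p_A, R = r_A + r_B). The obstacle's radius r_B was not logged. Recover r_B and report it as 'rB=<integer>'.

m = 3579
d = (-13, -4);  v_rel = (6, 1),  |v_rel|² = 37
v_rel×d = (6)·(-4) − (1)·(-13) = -11
since m = R²·37 − (-11)²:  R² = (121 + 3579) / 37 = 100
R = √100 = 10  ⇒  r_B = 10 − 7 = 3

rB=3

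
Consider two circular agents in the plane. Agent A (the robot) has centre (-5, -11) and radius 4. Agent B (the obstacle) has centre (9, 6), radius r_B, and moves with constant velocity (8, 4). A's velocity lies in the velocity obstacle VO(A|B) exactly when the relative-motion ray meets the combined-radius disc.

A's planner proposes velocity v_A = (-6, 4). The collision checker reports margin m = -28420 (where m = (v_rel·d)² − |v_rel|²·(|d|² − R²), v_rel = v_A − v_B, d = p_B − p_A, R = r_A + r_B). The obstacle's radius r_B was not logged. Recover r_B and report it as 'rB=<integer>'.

m = -28420
d = (14, 17);  v_rel = (-14, 0),  |v_rel|² = 196
v_rel×d = (-14)·(17) − (0)·(14) = -238
since m = R²·196 − (-238)²:  R² = (56644 + -28420) / 196 = 144
R = √144 = 12  ⇒  r_B = 12 − 4 = 8

rB=8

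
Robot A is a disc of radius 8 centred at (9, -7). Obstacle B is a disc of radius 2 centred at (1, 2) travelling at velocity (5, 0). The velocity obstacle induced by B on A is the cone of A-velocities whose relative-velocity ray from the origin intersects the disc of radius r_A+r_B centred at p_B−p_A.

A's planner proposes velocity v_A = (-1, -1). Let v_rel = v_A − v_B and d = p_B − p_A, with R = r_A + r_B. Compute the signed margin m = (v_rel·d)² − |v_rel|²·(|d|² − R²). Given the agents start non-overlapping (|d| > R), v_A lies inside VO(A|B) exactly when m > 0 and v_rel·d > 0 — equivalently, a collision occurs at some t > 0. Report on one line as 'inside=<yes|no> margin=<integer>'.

d = (-8, 9),  |d|² = 145;  R = 8+2 = 10,  c = 145−10² = 45
v_rel = (-6, -1),  |v_rel|² = 37;  v_rel·d = (-6)·(-8) + (-1)·(9) = 39
37·t² − 78·t + 45 = 0  ⇒  m = 39² − 37·45 = -144
m = -144 < 0,  v_rel·d = 39 > 0  ⇒  outside

inside=no margin=-144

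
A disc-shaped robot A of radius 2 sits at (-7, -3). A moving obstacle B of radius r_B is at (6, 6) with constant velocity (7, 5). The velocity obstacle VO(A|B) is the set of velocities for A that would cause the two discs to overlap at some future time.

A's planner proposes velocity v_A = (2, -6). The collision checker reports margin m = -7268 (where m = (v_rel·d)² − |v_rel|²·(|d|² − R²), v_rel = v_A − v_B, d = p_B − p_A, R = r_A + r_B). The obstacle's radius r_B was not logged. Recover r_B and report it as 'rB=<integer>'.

m = -7268
d = (13, 9);  v_rel = (-5, -11),  |v_rel|² = 146
v_rel×d = (-5)·(9) − (-11)·(13) = 98
since m = R²·146 − 98²:  R² = (9604 + -7268) / 146 = 16
R = √16 = 4  ⇒  r_B = 4 − 2 = 2

rB=2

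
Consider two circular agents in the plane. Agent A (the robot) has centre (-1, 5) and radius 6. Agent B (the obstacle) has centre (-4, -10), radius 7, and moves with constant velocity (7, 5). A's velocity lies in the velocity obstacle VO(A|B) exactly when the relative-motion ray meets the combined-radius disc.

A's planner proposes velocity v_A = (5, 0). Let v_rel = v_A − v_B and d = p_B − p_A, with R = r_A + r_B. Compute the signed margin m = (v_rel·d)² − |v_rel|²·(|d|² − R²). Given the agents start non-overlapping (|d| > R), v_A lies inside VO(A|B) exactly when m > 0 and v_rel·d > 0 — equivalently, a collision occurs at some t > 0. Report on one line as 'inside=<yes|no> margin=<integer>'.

d = (-3, -15),  |d|² = 234;  R = 6+7 = 13,  c = 234−13² = 65
v_rel = (-2, -5),  |v_rel|² = 29;  v_rel·d = (-2)·(-3) + (-5)·(-15) = 81
29·t² − 162·t + 65 = 0  ⇒  m = 81² − 29·65 = 4676
m = 4676 > 0,  v_rel·d = 81 > 0  ⇒  inside

inside=yes margin=4676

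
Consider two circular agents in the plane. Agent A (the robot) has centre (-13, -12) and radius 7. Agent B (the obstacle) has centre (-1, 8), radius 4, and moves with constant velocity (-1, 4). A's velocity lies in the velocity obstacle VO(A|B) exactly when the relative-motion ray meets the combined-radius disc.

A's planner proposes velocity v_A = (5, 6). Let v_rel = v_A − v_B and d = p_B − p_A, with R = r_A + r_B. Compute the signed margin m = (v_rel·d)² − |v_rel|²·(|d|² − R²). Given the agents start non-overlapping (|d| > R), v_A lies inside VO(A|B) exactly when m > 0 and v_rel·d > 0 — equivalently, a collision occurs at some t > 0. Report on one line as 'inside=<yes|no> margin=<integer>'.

d = (12, 20),  |d|² = 544;  R = 7+4 = 11,  c = 544−11² = 423
v_rel = (6, 2),  |v_rel|² = 40;  v_rel·d = (6)·(12) + (2)·(20) = 112
40·t² − 224·t + 423 = 0  ⇒  m = 112² − 40·423 = -4376
m = -4376 < 0,  v_rel·d = 112 > 0  ⇒  outside

inside=no margin=-4376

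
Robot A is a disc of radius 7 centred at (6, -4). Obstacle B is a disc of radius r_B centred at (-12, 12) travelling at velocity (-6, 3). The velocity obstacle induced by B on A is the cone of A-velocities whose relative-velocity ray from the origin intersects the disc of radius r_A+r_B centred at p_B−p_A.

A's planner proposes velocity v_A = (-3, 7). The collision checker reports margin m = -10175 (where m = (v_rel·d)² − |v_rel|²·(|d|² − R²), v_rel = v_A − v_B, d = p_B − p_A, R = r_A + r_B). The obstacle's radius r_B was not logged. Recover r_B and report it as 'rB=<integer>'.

m = -10175
d = (-18, 16);  v_rel = (3, 4),  |v_rel|² = 25
v_rel×d = (3)·(16) − (4)·(-18) = 120
since m = R²·25 − 120²:  R² = (14400 + -10175) / 25 = 169
R = √169 = 13  ⇒  r_B = 13 − 7 = 6

rB=6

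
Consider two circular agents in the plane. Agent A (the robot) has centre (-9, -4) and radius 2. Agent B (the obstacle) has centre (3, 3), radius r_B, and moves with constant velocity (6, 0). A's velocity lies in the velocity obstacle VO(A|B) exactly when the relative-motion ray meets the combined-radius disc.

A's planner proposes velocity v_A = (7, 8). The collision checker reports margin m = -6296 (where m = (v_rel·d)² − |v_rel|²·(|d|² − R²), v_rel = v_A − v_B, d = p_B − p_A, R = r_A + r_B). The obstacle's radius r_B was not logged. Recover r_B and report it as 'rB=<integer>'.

m = -6296
d = (12, 7);  v_rel = (1, 8),  |v_rel|² = 65
v_rel×d = (1)·(7) − (8)·(12) = -89
since m = R²·65 − (-89)²:  R² = (7921 + -6296) / 65 = 25
R = √25 = 5  ⇒  r_B = 5 − 2 = 3

rB=3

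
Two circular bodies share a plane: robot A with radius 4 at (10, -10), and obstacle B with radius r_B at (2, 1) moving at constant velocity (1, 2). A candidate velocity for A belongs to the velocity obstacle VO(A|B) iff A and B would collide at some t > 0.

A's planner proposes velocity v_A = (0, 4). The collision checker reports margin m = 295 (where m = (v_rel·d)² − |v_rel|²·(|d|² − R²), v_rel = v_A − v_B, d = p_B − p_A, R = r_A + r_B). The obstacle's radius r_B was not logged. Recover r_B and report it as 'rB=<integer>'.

m = 295
d = (-8, 11);  v_rel = (-1, 2),  |v_rel|² = 5
v_rel×d = (-1)·(11) − (2)·(-8) = 5
since m = R²·5 − 5²:  R² = (25 + 295) / 5 = 64
R = √64 = 8  ⇒  r_B = 8 − 4 = 4

rB=4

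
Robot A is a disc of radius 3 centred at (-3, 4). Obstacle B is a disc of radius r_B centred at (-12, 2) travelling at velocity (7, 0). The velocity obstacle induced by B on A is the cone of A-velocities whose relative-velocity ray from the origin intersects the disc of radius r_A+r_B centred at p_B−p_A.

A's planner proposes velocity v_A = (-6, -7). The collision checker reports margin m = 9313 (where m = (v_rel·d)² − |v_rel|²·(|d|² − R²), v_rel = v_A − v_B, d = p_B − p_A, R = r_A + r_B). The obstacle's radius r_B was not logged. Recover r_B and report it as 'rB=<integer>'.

m = 9313
d = (-9, -2);  v_rel = (-13, -7),  |v_rel|² = 218
v_rel×d = (-13)·(-2) − (-7)·(-9) = -37
since m = R²·218 − (-37)²:  R² = (1369 + 9313) / 218 = 49
R = √49 = 7  ⇒  r_B = 7 − 3 = 4

rB=4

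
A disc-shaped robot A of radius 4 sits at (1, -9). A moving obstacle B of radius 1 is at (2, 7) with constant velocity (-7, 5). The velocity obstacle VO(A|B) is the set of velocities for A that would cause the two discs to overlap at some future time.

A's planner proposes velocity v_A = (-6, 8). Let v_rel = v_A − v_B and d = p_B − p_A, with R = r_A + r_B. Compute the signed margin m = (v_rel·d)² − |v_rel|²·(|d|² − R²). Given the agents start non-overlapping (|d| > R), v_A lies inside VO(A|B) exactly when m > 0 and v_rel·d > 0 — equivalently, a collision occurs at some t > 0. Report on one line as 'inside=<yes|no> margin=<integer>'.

d = (1, 16),  |d|² = 257;  R = 4+1 = 5,  c = 257−5² = 232
v_rel = (1, 3),  |v_rel|² = 10;  v_rel·d = (1)·(1) + (3)·(16) = 49
10·t² − 98·t + 232 = 0  ⇒  m = 49² − 10·232 = 81
m = 81 > 0,  v_rel·d = 49 > 0  ⇒  inside

inside=yes margin=81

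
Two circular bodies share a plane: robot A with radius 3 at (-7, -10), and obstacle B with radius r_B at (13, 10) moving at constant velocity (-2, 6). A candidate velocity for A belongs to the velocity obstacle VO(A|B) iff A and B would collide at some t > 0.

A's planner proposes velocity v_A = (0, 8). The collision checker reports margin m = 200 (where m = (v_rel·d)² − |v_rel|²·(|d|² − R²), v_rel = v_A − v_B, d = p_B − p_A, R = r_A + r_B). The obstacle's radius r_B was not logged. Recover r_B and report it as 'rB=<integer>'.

m = 200
d = (20, 20);  v_rel = (2, 2),  |v_rel|² = 8
v_rel×d = (2)·(20) − (2)·(20) = 0
since m = R²·8 − 0²:  R² = (0 + 200) / 8 = 25
R = √25 = 5  ⇒  r_B = 5 − 3 = 2

rB=2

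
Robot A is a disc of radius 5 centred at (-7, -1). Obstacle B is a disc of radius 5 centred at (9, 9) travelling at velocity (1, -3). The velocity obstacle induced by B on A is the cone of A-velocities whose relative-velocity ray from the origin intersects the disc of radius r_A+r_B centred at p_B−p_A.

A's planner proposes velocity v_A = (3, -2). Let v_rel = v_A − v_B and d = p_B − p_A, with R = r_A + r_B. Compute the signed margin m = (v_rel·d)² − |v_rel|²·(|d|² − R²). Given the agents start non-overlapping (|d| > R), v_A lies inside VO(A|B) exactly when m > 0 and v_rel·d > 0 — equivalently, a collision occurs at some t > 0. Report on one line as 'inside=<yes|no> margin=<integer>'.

d = (16, 10),  |d|² = 356;  R = 5+5 = 10,  c = 356−10² = 256
v_rel = (2, 1),  |v_rel|² = 5;  v_rel·d = (2)·(16) + (1)·(10) = 42
5·t² − 84·t + 256 = 0  ⇒  m = 42² − 5·256 = 484
m = 484 > 0,  v_rel·d = 42 > 0  ⇒  inside

inside=yes margin=484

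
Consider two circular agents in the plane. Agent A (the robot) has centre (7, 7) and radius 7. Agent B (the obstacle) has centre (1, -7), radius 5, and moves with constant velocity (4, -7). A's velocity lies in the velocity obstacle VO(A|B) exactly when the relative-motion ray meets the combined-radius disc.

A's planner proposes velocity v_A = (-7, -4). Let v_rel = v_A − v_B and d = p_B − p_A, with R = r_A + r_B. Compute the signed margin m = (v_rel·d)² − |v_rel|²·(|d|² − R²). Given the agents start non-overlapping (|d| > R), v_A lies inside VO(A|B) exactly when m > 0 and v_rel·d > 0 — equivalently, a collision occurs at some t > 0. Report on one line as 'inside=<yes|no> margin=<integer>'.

d = (-6, -14),  |d|² = 232;  R = 7+5 = 12,  c = 232−12² = 88
v_rel = (-11, 3),  |v_rel|² = 130;  v_rel·d = (-11)·(-6) + (3)·(-14) = 24
130·t² − 48·t + 88 = 0  ⇒  m = 24² − 130·88 = -10864
m = -10864 < 0,  v_rel·d = 24 > 0  ⇒  outside

inside=no margin=-10864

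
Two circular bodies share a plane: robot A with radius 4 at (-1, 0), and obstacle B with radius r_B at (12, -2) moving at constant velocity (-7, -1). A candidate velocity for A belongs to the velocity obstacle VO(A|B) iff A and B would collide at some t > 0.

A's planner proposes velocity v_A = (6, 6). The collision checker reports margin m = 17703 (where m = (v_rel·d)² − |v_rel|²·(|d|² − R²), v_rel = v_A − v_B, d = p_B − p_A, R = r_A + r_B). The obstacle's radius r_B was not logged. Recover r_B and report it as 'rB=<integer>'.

m = 17703
d = (13, -2);  v_rel = (13, 7),  |v_rel|² = 218
v_rel×d = (13)·(-2) − (7)·(13) = -117
since m = R²·218 − (-117)²:  R² = (13689 + 17703) / 218 = 144
R = √144 = 12  ⇒  r_B = 12 − 4 = 8

rB=8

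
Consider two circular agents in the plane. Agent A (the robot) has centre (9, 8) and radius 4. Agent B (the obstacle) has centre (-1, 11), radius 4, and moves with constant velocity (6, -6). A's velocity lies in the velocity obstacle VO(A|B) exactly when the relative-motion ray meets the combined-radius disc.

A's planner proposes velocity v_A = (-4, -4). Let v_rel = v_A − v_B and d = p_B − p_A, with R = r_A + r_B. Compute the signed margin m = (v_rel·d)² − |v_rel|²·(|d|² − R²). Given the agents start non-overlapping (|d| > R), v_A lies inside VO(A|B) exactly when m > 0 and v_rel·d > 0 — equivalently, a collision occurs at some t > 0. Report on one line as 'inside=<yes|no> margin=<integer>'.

d = (-10, 3),  |d|² = 109;  R = 4+4 = 8,  c = 109−8² = 45
v_rel = (-10, 2),  |v_rel|² = 104;  v_rel·d = (-10)·(-10) + (2)·(3) = 106
104·t² − 212·t + 45 = 0  ⇒  m = 106² − 104·45 = 6556
m = 6556 > 0,  v_rel·d = 106 > 0  ⇒  inside

inside=yes margin=6556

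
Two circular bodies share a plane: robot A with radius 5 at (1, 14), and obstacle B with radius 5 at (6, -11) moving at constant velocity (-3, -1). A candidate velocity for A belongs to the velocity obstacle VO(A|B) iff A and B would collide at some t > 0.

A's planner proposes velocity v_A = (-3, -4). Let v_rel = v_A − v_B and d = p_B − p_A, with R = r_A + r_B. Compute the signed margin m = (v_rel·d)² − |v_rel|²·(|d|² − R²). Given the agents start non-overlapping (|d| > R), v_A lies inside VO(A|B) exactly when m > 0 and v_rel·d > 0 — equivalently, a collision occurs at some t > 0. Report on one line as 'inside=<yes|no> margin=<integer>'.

d = (5, -25),  |d|² = 650;  R = 5+5 = 10,  c = 650−10² = 550
v_rel = (0, -3),  |v_rel|² = 9;  v_rel·d = (0)·(5) + (-3)·(-25) = 75
9·t² − 150·t + 550 = 0  ⇒  m = 75² − 9·550 = 675
m = 675 > 0,  v_rel·d = 75 > 0  ⇒  inside

inside=yes margin=675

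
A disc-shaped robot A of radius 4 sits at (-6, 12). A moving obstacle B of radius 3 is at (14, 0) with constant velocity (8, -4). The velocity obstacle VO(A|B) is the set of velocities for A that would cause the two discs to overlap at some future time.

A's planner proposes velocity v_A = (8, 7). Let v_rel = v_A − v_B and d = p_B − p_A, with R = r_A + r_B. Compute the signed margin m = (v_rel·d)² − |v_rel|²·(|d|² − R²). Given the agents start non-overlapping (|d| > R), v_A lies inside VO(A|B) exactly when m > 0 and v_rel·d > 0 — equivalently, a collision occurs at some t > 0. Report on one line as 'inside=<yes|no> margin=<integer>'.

d = (20, -12),  |d|² = 544;  R = 4+3 = 7,  c = 544−7² = 495
v_rel = (0, 11),  |v_rel|² = 121;  v_rel·d = (0)·(20) + (11)·(-12) = -132
121·t² + 264·t + 495 = 0  ⇒  m = (-132)² − 121·495 = -42471
m = -42471 < 0,  v_rel·d = -132 < 0  ⇒  outside

inside=no margin=-42471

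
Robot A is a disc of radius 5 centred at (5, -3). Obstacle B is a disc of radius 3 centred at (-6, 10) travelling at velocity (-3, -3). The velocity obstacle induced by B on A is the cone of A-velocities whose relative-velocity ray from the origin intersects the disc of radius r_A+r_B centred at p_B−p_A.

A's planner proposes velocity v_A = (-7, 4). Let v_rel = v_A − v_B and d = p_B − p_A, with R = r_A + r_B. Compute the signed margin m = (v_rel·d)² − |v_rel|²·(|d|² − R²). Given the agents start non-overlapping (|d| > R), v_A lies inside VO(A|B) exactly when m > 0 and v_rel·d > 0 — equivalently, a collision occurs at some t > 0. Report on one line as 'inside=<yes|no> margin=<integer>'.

d = (-11, 13),  |d|² = 290;  R = 5+3 = 8,  c = 290−8² = 226
v_rel = (-4, 7),  |v_rel|² = 65;  v_rel·d = (-4)·(-11) + (7)·(13) = 135
65·t² − 270·t + 226 = 0  ⇒  m = 135² − 65·226 = 3535
m = 3535 > 0,  v_rel·d = 135 > 0  ⇒  inside

inside=yes margin=3535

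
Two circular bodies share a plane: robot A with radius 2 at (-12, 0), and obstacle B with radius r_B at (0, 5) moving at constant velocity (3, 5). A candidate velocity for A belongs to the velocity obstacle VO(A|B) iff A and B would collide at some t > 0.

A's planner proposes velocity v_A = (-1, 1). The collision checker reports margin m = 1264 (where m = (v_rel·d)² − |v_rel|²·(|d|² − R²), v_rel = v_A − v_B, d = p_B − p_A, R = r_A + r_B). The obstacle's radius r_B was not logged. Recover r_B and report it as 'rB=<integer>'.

m = 1264
d = (12, 5);  v_rel = (-4, -4),  |v_rel|² = 32
v_rel×d = (-4)·(5) − (-4)·(12) = 28
since m = R²·32 − 28²:  R² = (784 + 1264) / 32 = 64
R = √64 = 8  ⇒  r_B = 8 − 2 = 6

rB=6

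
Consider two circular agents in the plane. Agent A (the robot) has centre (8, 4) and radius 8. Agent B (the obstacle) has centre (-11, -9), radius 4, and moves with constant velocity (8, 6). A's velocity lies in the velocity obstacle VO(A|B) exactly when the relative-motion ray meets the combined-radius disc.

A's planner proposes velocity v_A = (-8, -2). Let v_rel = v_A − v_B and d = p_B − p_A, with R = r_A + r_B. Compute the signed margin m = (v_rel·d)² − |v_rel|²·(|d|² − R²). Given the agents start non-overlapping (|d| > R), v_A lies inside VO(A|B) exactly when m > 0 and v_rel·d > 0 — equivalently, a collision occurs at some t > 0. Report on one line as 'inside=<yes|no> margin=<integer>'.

d = (-19, -13),  |d|² = 530;  R = 8+4 = 12,  c = 530−12² = 386
v_rel = (-16, -8),  |v_rel|² = 320;  v_rel·d = (-16)·(-19) + (-8)·(-13) = 408
320·t² − 816·t + 386 = 0  ⇒  m = 408² − 320·386 = 42944
m = 42944 > 0,  v_rel·d = 408 > 0  ⇒  inside

inside=yes margin=42944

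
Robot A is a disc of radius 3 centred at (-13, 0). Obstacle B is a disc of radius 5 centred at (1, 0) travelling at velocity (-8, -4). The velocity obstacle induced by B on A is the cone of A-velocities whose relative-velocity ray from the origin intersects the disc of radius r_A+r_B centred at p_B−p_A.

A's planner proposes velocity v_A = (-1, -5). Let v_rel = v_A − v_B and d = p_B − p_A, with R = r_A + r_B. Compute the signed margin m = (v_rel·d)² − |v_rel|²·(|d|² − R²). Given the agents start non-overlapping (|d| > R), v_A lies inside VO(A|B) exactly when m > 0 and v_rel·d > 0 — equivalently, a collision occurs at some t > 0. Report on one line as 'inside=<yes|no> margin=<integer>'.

d = (14, 0),  |d|² = 196;  R = 3+5 = 8,  c = 196−8² = 132
v_rel = (7, -1),  |v_rel|² = 50;  v_rel·d = (7)·(14) + (-1)·(0) = 98
50·t² − 196·t + 132 = 0  ⇒  m = 98² − 50·132 = 3004
m = 3004 > 0,  v_rel·d = 98 > 0  ⇒  inside

inside=yes margin=3004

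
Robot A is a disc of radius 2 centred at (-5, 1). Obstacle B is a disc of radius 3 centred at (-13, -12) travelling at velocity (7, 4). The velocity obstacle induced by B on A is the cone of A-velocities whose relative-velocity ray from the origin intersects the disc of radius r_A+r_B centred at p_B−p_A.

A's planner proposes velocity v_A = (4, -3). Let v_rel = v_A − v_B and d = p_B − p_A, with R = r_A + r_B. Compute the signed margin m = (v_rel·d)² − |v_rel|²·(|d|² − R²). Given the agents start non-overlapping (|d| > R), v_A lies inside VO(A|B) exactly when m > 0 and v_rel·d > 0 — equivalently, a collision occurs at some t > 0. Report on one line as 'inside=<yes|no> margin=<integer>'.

d = (-8, -13),  |d|² = 233;  R = 2+3 = 5,  c = 233−5² = 208
v_rel = (-3, -7),  |v_rel|² = 58;  v_rel·d = (-3)·(-8) + (-7)·(-13) = 115
58·t² − 230·t + 208 = 0  ⇒  m = 115² − 58·208 = 1161
m = 1161 > 0,  v_rel·d = 115 > 0  ⇒  inside

inside=yes margin=1161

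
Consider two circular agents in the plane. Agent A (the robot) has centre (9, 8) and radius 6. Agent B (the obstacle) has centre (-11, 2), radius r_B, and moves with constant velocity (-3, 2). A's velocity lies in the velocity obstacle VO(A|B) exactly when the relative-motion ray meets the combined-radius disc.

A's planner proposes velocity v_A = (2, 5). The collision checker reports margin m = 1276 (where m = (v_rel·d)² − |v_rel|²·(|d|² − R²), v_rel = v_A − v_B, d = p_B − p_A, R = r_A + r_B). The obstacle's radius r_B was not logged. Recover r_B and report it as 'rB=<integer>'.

m = 1276
d = (-20, -6);  v_rel = (5, 3),  |v_rel|² = 34
v_rel×d = (5)·(-6) − (3)·(-20) = 30
since m = R²·34 − 30²:  R² = (900 + 1276) / 34 = 64
R = √64 = 8  ⇒  r_B = 8 − 6 = 2

rB=2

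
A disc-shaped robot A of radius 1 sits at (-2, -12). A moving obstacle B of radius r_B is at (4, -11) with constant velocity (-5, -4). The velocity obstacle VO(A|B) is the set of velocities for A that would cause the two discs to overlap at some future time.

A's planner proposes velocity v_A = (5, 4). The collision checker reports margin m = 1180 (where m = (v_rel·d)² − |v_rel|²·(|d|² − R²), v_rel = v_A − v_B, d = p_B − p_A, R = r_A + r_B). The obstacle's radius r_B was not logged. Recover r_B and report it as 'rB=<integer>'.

m = 1180
d = (6, 1);  v_rel = (10, 8),  |v_rel|² = 164
v_rel×d = (10)·(1) − (8)·(6) = -38
since m = R²·164 − (-38)²:  R² = (1444 + 1180) / 164 = 16
R = √16 = 4  ⇒  r_B = 4 − 1 = 3

rB=3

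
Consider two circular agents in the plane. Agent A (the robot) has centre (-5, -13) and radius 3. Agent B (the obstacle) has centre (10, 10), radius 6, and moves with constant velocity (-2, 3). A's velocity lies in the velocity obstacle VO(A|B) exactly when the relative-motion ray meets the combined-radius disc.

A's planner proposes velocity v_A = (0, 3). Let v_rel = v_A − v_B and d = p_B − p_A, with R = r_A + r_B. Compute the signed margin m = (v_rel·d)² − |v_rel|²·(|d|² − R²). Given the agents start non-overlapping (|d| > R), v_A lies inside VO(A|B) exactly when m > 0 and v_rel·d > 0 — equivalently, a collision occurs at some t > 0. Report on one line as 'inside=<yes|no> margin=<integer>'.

d = (15, 23),  |d|² = 754;  R = 3+6 = 9,  c = 754−9² = 673
v_rel = (2, 0),  |v_rel|² = 4;  v_rel·d = (2)·(15) + (0)·(23) = 30
4·t² − 60·t + 673 = 0  ⇒  m = 30² − 4·673 = -1792
m = -1792 < 0,  v_rel·d = 30 > 0  ⇒  outside

inside=no margin=-1792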